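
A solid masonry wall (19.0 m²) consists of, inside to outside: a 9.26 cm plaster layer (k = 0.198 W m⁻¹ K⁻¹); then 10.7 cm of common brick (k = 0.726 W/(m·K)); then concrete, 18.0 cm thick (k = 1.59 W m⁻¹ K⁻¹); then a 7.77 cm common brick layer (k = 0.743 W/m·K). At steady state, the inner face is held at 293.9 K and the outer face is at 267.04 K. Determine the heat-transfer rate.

Treat each layer as a resistance in series:
  R_plaster = L/(kA) = 0.0926/(0.198·19.0) = 0.02461 K/W
  R_common brick = L/(kA) = 0.107/(0.726·19.0) = 0.007757 K/W
  R_concrete = L/(kA) = 0.180/(1.59·19.0) = 0.005958 K/W
  R_common brick = L/(kA) = 0.0777/(0.743·19.0) = 0.005504 K/W
ΣR = 0.02461 + 0.007757 + 0.005958 + 0.005504 = 0.04383 K/W
Q = ΔT/ΣR = (293.9 K − 267.04 K)/0.04383 = 613 W

Q = 613 W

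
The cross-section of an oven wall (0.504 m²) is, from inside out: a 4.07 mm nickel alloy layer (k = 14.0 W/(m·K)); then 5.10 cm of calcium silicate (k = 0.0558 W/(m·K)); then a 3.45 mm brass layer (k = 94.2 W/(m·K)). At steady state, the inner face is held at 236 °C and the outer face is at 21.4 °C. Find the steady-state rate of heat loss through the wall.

Treat each layer as a resistance in series:
  R_nickel alloy = L/(kA) = 0.00407/(14.0·0.504) = 5.768×10^-4 K/W
  R_calcium silicate = L/(kA) = 0.0510/(0.0558·0.504) = 1.813 K/W
  R_brass = L/(kA) = 0.00345/(94.2·0.504) = 7.267×10^-5 K/W
ΣR = 5.768×10^-4 + 1.813 + 7.267×10^-5 = 1.814 K/W
Q = ΔT/ΣR = (236 °C − 21.4 °C)/1.814 = 118 W

Q = 118 W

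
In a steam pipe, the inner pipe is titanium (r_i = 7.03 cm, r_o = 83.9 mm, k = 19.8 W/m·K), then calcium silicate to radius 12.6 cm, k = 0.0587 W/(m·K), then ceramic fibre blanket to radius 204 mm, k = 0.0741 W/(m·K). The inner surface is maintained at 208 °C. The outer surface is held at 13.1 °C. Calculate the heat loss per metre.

Resistance network (inner→outer):
  R'_titanium = ln(0.0839/0.0703)/(2πk) = 0.1769/(2π·19.8) = 0.001422 m·K/W
  R'_calcium silicate = ln(0.126/0.0839)/(2πk) = 0.4067/(2π·0.0587) = 1.103 m·K/W
  R'_ceramic fibre blanket = ln(0.204/0.126)/(2πk) = 0.4818/(2π·0.0741) = 1.035 m·K/W
ΣR = 0.001422 + 1.103 + 1.035 = 2.139 m·K/W
Q' = ΔT/ΣR = (208 °C − 13.1 °C)/2.139 = 91.1 W/m

Q' = 91.1 W/m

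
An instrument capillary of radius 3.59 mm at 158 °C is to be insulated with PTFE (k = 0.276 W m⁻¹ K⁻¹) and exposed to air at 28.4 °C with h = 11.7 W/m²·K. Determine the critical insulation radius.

r_cr = 2.36 cm

For a cylinder, r_cr = k_ins/h = 0.276/11.7 = 0.0236 m = 2.36 cm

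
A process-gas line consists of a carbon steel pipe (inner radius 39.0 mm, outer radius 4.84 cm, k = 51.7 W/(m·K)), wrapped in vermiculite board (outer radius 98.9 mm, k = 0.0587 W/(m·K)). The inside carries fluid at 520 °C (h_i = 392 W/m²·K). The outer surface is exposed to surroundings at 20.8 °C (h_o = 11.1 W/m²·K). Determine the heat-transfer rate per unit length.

Series thermal resistances, inner to outer:
  R'_conv,in = 1/(2πr h) = 1/(2π·0.0390·392) = 0.01041 m·K/W
  R'_carbon steel = ln(0.0484/0.0390)/(2πk) = 0.2159/(2π·51.7) = 6.648×10^-4 m·K/W
  R'_vermiculite board = ln(0.0989/0.0484)/(2πk) = 0.7146/(2π·0.0587) = 1.938 m·K/W
  R'_conv,out = 1/(2πr h) = 1/(2π·0.0989·11.1) = 0.1450 m·K/W
ΣR = 0.01041 + 6.648×10^-4 + 1.938 + 0.1450 = 2.094 m·K/W
Q' = ΔT/ΣR = (520 °C − 20.8 °C)/2.094 = 238 W/m

Q' = 238 W/m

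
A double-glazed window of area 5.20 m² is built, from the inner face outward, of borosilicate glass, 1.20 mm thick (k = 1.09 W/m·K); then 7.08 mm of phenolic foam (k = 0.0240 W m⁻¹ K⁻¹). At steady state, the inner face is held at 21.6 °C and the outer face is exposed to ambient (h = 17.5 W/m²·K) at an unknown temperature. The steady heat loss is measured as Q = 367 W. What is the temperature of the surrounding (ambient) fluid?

Series resistances:
  R_borosilicate glass = L/(kA) = 0.00120/(1.09·5.20) = 2.117×10^-4 K/W
  R_phenolic foam = L/(kA) = 0.00708/(0.0240·5.20) = 0.05673 K/W
  R_conv,out = 1/(hA) = 1/(17.5·5.20) = 0.01099 K/W
ΣR = 0.06793 K/W
ΔT = Q·ΣR = 367 × 0.06793 = 24.93 K
Heat flows outward, so T_out = T_in − ΔT = 21.6 − 24.93 = -3.33 °C

T_out = -3.33 °C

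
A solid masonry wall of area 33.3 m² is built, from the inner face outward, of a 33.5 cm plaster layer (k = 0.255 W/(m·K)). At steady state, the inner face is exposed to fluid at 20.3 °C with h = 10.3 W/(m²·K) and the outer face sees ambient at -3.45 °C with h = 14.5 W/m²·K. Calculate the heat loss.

Q = 534 W

Series thermal resistances, inner to outer:
  R_conv,in = 1/(hA) = 1/(10.3·33.3) = 0.002916 K/W
  R_plaster = L/(kA) = 0.335/(0.255·33.3) = 0.03945 K/W
  R_conv,out = 1/(hA) = 1/(14.5·33.3) = 0.002071 K/W
ΣR = 0.002916 + 0.03945 + 0.002071 = 0.04444 K/W
Q = ΔT/ΣR = (20.3 °C − -3.45 °C)/0.04444 = 534 W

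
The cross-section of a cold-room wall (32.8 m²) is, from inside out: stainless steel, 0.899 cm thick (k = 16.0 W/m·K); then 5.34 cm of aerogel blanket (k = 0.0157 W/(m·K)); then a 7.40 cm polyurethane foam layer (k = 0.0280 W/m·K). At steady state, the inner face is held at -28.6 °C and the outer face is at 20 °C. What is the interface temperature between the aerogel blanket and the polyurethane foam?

Series thermal resistances, inner to outer:
  R_stainless steel = L/(kA) = 0.00899/(16.0·32.8) = 1.713×10^-5 K/W
  R_aerogel blanket = L/(kA) = 0.0534/(0.0157·32.8) = 0.1037 K/W
  R_polyurethane foam = L/(kA) = 0.0740/(0.0280·32.8) = 0.08057 K/W
ΣR = 1.713×10^-5 + 0.1037 + 0.08057 = 0.1843 K/W
Q = ΔT/ΣR = (-28.6 °C − 20 °C)/0.1843 = -263.7 W
From the inner boundary to the aerogel blanket/polyurethane foam interface, ΣR_partial = 0.1037 K/W.
T_interface = T_in − Q·ΣR_partial = -28.6 °C − (-263.7)(0.1037) = -1.25 °C

T = -1.25 °C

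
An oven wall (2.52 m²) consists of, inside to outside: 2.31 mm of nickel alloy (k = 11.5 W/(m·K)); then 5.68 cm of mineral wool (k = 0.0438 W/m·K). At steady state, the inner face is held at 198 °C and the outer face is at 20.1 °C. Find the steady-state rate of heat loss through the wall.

Q = 346 W

Resistance network (inner→outer):
  R_nickel alloy = L/(kA) = 0.00231/(11.5·2.52) = 7.971×10^-5 K/W
  R_mineral wool = L/(kA) = 0.0568/(0.0438·2.52) = 0.5146 K/W
ΣR = 7.971×10^-5 + 0.5146 = 0.5147 K/W
Q = ΔT/ΣR = (198 °C − 20.1 °C)/0.5147 = 346 W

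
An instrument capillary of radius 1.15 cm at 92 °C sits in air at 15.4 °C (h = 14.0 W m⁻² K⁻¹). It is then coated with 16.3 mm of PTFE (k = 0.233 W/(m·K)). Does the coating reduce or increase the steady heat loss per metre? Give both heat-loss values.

reduces: 77.5 → 75.7 W/m

Critical radius for a cylinder: r_cr = k/h = 0.0166 m = 1.66 cm.
Outer radius after coating: r₂ = 0.0115 + 0.0163 = 0.0278 m.
r₁ < r_cr < r₂: heat loss rises to a maximum at r_cr then falls. Whether the coating helps depends on whether Q(r₂) has dropped back below Q(r₁).
Bare: R = 1/(2πr₁h) = 0.9885 m·K/W; Q = 76.6/0.9885 = 77.5 W/m.
Coated: R = R_cond + R_conv = 1.012 m·K/W; Q = 76.6/1.012 = 75.7 W/m.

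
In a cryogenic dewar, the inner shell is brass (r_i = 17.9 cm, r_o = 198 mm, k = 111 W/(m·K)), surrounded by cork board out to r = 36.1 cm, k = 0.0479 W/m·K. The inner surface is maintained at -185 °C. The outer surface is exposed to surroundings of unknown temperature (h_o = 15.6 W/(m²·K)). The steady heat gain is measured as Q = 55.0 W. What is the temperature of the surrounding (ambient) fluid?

T_out = 25.5 °C

Series resistances:
  R_brass = (1/0.179 − 1/0.198)/(4πk) = 0.5361/(4π·111) = 3.843×10^-4 K/W
  R_cork board = (1/0.198 − 1/0.361)/(4πk) = 2.280/(4π·0.0479) = 3.789 K/W
  R_conv,out = 1/(4πr²h) = 1/(4π·0.361²·15.6) = 0.03914 K/W
ΣR = 3.828 K/W
ΔT = Q·ΣR = 55.0 × 3.828 = 210.5 K
Heat flows inward, so T_out = T_in + ΔT = -185 + 210.5 = 25.5 °C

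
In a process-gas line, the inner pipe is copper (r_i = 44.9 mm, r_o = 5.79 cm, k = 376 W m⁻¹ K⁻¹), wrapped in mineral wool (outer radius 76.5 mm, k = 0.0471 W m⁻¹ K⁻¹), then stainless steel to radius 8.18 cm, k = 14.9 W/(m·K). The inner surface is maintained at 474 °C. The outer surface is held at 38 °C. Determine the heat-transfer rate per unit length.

Q' = 463 W/m

Series thermal resistances, inner to outer:
  R'_copper = ln(0.0579/0.0449)/(2πk) = 0.2543/(2π·376) = 1.076×10^-4 m·K/W
  R'_mineral wool = ln(0.0765/0.0579)/(2πk) = 0.2786/(2π·0.0471) = 0.9413 m·K/W
  R'_stainless steel = ln(0.0818/0.0765)/(2πk) = 0.06699/(2π·14.9) = 7.155×10^-4 m·K/W
ΣR = 1.076×10^-4 + 0.9413 + 7.155×10^-4 = 0.9421 m·K/W
Q' = ΔT/ΣR = (474 °C − 38 °C)/0.9421 = 463 W/m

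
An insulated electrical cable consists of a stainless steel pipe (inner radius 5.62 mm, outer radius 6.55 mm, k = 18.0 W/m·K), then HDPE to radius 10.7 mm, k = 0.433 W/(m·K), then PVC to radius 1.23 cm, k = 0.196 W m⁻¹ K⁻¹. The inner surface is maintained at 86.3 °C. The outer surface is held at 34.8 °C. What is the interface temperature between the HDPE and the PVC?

Treat each layer as a resistance in series:
  R'_stainless steel = ln(0.00655/0.00562)/(2πk) = 0.1531/(2π·18.0) = 0.001354 m·K/W
  R'_HDPE = ln(0.0107/0.00655)/(2πk) = 0.4908/(2π·0.433) = 0.1804 m·K/W
  R'_PVC = ln(0.0123/0.0107)/(2πk) = 0.1394/(2π·0.196) = 0.1132 m·K/W
ΣR = 0.001354 + 0.1804 + 0.1132 = 0.2950 m·K/W
Q' = ΔT/ΣR = (86.3 °C − 34.8 °C)/0.2950 = 174.6 W/m
From the inner boundary to the HDPE/PVC interface, ΣR_partial = 0.1818 m·K/W.
T_interface = T_in − Q'·ΣR_partial = 86.3 °C − (174.6)(0.1818) = 54.6 °C

T = 54.6 °C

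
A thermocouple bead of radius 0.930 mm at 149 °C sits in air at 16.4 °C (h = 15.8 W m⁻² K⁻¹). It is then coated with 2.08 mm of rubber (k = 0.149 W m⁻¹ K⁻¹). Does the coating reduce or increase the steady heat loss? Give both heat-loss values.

increases: 0.0228 → 0.139 W

Critical radius for a sphere: r_cr = 2k/h = 0.0189 m = 1.89 cm.
Outer radius after coating: r₂ = 9.30×10^-4 + 0.00208 = 0.003010 m.
Since r₁ < r_cr and r₂ ≤ r_cr, the coating moves toward the maximum at r_cr — heat loss rises.
Bare: R = 1/(4πr₁²h) = 5823 K/W; Q = 132.6/5823 = 0.0228 W.
Coated: R = R_cond + R_conv = 952.7 K/W; Q = 132.6/952.7 = 0.139 W.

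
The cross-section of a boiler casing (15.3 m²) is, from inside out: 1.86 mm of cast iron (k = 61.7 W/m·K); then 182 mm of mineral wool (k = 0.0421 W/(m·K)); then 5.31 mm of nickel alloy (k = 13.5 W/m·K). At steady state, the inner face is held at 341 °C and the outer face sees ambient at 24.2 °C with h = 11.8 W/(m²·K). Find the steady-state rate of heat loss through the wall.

Q = 1100 W

Resistance network (inner→outer):
  R_cast iron = L/(kA) = 0.00186/(61.7·15.3) = 1.970×10^-6 K/W
  R_mineral wool = L/(kA) = 0.182/(0.0421·15.3) = 0.2826 K/W
  R_nickel alloy = L/(kA) = 0.00531/(13.5·15.3) = 2.571×10^-5 K/W
  R_conv,out = 1/(hA) = 1/(11.8·15.3) = 0.005539 K/W
ΣR = 1.970×10^-6 + 0.2826 + 2.571×10^-5 + 0.005539 = 0.2882 K/W
Q = ΔT/ΣR = (341 °C − 24.2 °C)/0.2882 = 1100 W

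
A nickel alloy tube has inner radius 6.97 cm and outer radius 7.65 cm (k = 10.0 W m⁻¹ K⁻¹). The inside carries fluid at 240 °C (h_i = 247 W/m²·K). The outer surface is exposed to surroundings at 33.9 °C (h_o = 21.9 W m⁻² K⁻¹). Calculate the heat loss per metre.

Q' = 1950 W/m

Resistance network (inner→outer):
  R'_conv,in = 1/(2πr h) = 1/(2π·0.0697·247) = 0.009245 m·K/W
  R'_nickel alloy = ln(0.0765/0.0697)/(2πk) = 0.09309/(2π·10.0) = 0.001482 m·K/W
  R'_conv,out = 1/(2πr h) = 1/(2π·0.0765·21.9) = 0.09500 m·K/W
ΣR = 0.009245 + 0.001482 + 0.09500 = 0.1057 m·K/W
Q' = ΔT/ΣR = (240 °C − 33.9 °C)/0.1057 = 1950 W/m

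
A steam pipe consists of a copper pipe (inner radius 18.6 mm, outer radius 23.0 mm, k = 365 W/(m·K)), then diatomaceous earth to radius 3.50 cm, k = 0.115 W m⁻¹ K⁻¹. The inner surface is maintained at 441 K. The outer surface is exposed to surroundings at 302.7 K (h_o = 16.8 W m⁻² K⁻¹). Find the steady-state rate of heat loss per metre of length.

Series thermal resistances, inner to outer:
  R'_copper = ln(0.0230/0.0186)/(2πk) = 0.2123/(2π·365) = 9.259×10^-5 m·K/W
  R'_diatomaceous earth = ln(0.0350/0.0230)/(2πk) = 0.4199/(2π·0.115) = 0.5811 m·K/W
  R'_conv,out = 1/(2πr h) = 1/(2π·0.0350·16.8) = 0.2707 m·K/W
ΣR = 9.259×10^-5 + 0.5811 + 0.2707 = 0.8519 m·K/W
Q' = ΔT/ΣR = (441 K − 302.7 K)/0.8519 = 162 W/m

Q' = 162 W/m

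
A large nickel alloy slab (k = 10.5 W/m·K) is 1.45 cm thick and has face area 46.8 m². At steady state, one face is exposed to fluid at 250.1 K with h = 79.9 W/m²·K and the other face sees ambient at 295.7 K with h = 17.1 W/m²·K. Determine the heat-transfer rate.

Q = 29.5 kW

Resistance network (inner→outer):
  R_conv,in = 1/(hA) = 1/(79.9·46.8) = 2.674×10^-4 K/W
  R_nickel alloy = L/(kA) = 0.0145/(10.5·46.8) = 2.951×10^-5 K/W
  R_conv,out = 1/(hA) = 1/(17.1·46.8) = 0.001250 K/W
ΣR = 2.674×10^-4 + 2.951×10^-5 + 0.001250 = 0.001547 K/W
Q = ΔT/ΣR = (250.1 K − 295.7 K)/0.001547 = -29500 W
(Negative Q ⇒ heat flows inward; heat gain = 29500 W.)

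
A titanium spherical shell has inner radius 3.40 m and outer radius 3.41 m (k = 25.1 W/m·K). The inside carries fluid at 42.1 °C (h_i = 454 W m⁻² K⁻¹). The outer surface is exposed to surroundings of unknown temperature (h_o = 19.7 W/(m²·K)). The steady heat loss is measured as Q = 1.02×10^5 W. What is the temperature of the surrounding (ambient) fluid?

Sum the resistances:
  R_conv,in = 1/(4πr²h) = 1/(4π·3.40²·454) = 1.516×10^-5 K/W
  R_titanium = (1/3.40 − 1/3.41)/(4πk) = 8.625×10^-4/(4π·25.1) = 2.735×10^-6 K/W
  R_conv,out = 1/(4πr²h) = 1/(4π·3.41²·19.7) = 3.474×10^-4 K/W
ΣR = 3.653×10^-4 K/W
ΔT = Q·ΣR = 1.02×10^5 × 3.653×10^-4 = 37.26 K
Heat flows outward, so T_out = T_in − ΔT = 42.1 − 37.26 = 4.84 °C

T_out = 4.84 °C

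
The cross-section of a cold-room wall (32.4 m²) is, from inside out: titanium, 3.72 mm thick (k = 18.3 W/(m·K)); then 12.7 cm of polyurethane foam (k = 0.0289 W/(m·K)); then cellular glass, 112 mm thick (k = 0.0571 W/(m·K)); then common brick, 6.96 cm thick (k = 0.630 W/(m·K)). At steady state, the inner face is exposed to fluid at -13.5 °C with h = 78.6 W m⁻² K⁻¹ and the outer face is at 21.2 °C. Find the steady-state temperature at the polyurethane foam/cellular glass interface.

Resistance network (inner→outer):
  R_conv,in = 1/(hA) = 1/(78.6·32.4) = 3.927×10^-4 K/W
  R_titanium = L/(kA) = 0.00372/(18.3·32.4) = 6.274×10^-6 K/W
  R_polyurethane foam = L/(kA) = 0.127/(0.0289·32.4) = 0.1356 K/W
  R_cellular glass = L/(kA) = 0.112/(0.0571·32.4) = 0.06054 K/W
  R_common brick = L/(kA) = 0.0696/(0.630·32.4) = 0.003410 K/W
ΣR = 3.927×10^-4 + 6.274×10^-6 + 0.1356 + 0.06054 + 0.003410 = 0.1999 K/W
Q = ΔT/ΣR = (-13.5 °C − 21.2 °C)/0.1999 = -173.6 W
From the inner boundary to the polyurethane foam/cellular glass interface, ΣR_partial = 0.1360 K/W.
T_interface = T_in − Q·ΣR_partial = -13.5 °C − (-173.6)(0.1360) = 10.1 °C

T = 10.1 °C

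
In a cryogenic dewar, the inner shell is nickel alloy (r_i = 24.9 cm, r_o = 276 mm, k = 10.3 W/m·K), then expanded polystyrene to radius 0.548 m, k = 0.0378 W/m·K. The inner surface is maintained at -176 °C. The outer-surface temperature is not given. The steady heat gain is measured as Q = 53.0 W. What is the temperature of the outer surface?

Series resistances:
  R_nickel alloy = (1/0.249 − 1/0.276)/(4πk) = 0.3929/(4π·10.3) = 0.003035 K/W
  R_expanded polystyrene = (1/0.276 − 1/0.548)/(4πk) = 1.798/(4π·0.0378) = 3.786 K/W
ΣR = 3.789 K/W
ΔT = Q·ΣR = 53.0 × 3.789 = 200.8 K
Heat flows inward, so T_out = T_in + ΔT = -176 + 200.8 = 24.8 °C

T_out = 24.8 °C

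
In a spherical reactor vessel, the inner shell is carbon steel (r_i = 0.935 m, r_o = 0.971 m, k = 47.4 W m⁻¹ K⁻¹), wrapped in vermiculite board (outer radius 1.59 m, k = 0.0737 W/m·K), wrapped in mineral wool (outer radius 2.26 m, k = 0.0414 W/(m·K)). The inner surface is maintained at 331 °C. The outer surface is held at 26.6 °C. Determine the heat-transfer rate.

Resistance network (inner→outer):
  R_carbon steel = (1/0.935 − 1/0.971)/(4πk) = 0.03965/(4π·47.4) = 6.657×10^-5 K/W
  R_vermiculite board = (1/0.971 − 1/1.59)/(4πk) = 0.4009/(4π·0.0737) = 0.4329 K/W
  R_mineral wool = (1/1.59 − 1/2.26)/(4πk) = 0.1865/(4π·0.0414) = 0.3584 K/W
ΣR = 6.657×10^-5 + 0.4329 + 0.3584 = 0.7914 K/W
Q = ΔT/ΣR = (331 °C − 26.6 °C)/0.7914 = 385 W

Q = 385 W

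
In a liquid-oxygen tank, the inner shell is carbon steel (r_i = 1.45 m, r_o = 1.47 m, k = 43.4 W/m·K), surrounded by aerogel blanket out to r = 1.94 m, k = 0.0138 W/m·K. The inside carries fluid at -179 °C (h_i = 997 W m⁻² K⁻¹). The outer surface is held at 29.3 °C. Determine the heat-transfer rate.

Series thermal resistances, inner to outer:
  R_conv,in = 1/(4πr²h) = 1/(4π·1.45²·997) = 3.796×10^-5 K/W
  R_carbon steel = (1/1.45 − 1/1.47)/(4πk) = 0.009383/(4π·43.4) = 1.720×10^-5 K/W
  R_aerogel blanket = (1/1.47 − 1/1.94)/(4πk) = 0.1648/(4π·0.0138) = 0.9504 K/W
ΣR = 3.796×10^-5 + 1.720×10^-5 + 0.9504 = 0.9505 K/W
Q = ΔT/ΣR = (-179 °C − 29.3 °C)/0.9505 = -219 W
(Negative Q ⇒ heat flows inward; heat gain = 219 W.)

Q = 219 W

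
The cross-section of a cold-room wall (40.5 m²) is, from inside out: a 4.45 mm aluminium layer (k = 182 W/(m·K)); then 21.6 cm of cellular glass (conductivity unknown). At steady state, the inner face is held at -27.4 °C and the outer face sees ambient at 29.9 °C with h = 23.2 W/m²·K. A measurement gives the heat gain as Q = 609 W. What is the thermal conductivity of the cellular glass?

k = 0.0573 W/m·K

ΣR = ΔT/Q = |-27.4 − 29.9|/609 = 0.09409 K/W
Known resistances:
  R_aluminium = L/(kA) = 0.00445/(182·40.5) = 6.037×10^-7 K/W
  R_conv,out = 1/(hA) = 1/(23.2·40.5) = 0.001064 K/W
R_cellular glass = ΣR − ΣR_known = 0.09409 − 0.001065 = 0.09302 K/W
L/(kA) = 0.09302 ⇒ k = 0.216/(0.09302·40.5) = 0.0573 W/m·K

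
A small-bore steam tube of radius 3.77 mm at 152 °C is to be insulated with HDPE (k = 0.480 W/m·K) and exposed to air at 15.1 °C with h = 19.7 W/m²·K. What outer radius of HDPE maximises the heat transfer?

r_cr = 2.44 cm

For a cylinder, r_cr = k_ins/h = 0.480/19.7 = 0.0244 m = 2.44 cm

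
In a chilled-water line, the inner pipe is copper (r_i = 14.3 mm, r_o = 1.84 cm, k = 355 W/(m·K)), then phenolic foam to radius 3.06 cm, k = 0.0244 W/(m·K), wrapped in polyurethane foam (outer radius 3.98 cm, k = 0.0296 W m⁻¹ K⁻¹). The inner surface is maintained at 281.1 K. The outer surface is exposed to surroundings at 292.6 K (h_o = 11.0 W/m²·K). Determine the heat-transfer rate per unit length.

Q' = 2.26 W/m

Treat each layer as a resistance in series:
  R'_copper = ln(0.0184/0.0143)/(2πk) = 0.2521/(2π·355) = 1.130×10^-4 m·K/W
  R'_phenolic foam = ln(0.0306/0.0184)/(2πk) = 0.5086/(2π·0.0244) = 3.318 m·K/W
  R'_polyurethane foam = ln(0.0398/0.0306)/(2πk) = 0.2629/(2π·0.0296) = 1.413 m·K/W
  R'_conv,out = 1/(2πr h) = 1/(2π·0.0398·11.0) = 0.3635 m·K/W
ΣR = 1.130×10^-4 + 3.318 + 1.413 + 0.3635 = 5.095 m·K/W
Q' = ΔT/ΣR = (281.1 K − 292.6 K)/5.095 = -2.26 W/m
(Negative Q' ⇒ heat flows inward; heat gain = 2.26 W/m.)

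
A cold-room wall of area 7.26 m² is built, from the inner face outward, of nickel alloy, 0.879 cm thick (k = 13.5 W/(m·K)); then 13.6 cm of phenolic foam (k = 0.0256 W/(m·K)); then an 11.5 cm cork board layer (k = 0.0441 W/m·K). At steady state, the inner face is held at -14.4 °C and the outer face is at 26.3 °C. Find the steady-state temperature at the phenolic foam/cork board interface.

Resistance network (inner→outer):
  R_nickel alloy = L/(kA) = 0.00879/(13.5·7.26) = 8.968×10^-5 K/W
  R_phenolic foam = L/(kA) = 0.136/(0.0256·7.26) = 0.7317 K/W
  R_cork board = L/(kA) = 0.115/(0.0441·7.26) = 0.3592 K/W
ΣR = 8.968×10^-5 + 0.7317 + 0.3592 = 1.091 K/W
Q = ΔT/ΣR = (-14.4 °C − 26.3 °C)/1.091 = -37.31 W
From the inner boundary to the phenolic foam/cork board interface, ΣR_partial = 0.7318 K/W.
T_interface = T_in − Q·ΣR_partial = -14.4 °C − (-37.31)(0.7318) = 12.9 °C

T = 12.9 °C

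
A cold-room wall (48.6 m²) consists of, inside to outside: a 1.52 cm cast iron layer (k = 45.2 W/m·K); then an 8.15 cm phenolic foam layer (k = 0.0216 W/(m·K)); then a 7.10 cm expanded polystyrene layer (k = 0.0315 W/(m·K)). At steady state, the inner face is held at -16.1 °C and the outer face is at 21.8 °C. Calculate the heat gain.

Q = 306 W

Treat each layer as a resistance in series:
  R_cast iron = L/(kA) = 0.0152/(45.2·48.6) = 6.919×10^-6 K/W
  R_phenolic foam = L/(kA) = 0.0815/(0.0216·48.6) = 0.07764 K/W
  R_expanded polystyrene = L/(kA) = 0.0710/(0.0315·48.6) = 0.04638 K/W
ΣR = 6.919×10^-6 + 0.07764 + 0.04638 = 0.1240 K/W
Q = ΔT/ΣR = (-16.1 °C − 21.8 °C)/0.1240 = -306 W
(Negative Q ⇒ heat flows inward; heat gain = 306 W.)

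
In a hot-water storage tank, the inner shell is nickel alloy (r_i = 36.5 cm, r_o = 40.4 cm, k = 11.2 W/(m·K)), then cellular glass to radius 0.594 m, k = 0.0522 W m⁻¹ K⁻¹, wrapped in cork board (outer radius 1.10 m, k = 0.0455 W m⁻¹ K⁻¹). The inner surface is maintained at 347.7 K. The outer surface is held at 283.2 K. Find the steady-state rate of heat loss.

Q = 25.2 W

Resistance network (inner→outer):
  R_nickel alloy = (1/0.365 − 1/0.404)/(4πk) = 0.2645/(4π·11.2) = 0.001879 K/W
  R_cellular glass = (1/0.404 − 1/0.594)/(4πk) = 0.7917/(4π·0.0522) = 1.207 K/W
  R_cork board = (1/0.594 − 1/1.10)/(4πk) = 0.7744/(4π·0.0455) = 1.354 K/W
ΣR = 0.001879 + 1.207 + 1.354 = 2.563 K/W
Q = ΔT/ΣR = (347.7 K − 283.2 K)/2.563 = 25.2 W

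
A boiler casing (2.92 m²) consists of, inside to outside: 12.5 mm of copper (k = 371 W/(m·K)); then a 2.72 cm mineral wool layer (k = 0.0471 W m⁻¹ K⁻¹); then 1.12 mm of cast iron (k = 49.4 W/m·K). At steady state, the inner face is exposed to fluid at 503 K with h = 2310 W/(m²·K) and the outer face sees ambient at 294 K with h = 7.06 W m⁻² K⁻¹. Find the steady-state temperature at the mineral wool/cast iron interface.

Resistance network (inner→outer):
  R_conv,in = 1/(hA) = 1/(2310·2.92) = 1.483×10^-4 K/W
  R_copper = L/(kA) = 0.0125/(371·2.92) = 1.154×10^-5 K/W
  R_mineral wool = L/(kA) = 0.0272/(0.0471·2.92) = 0.1978 K/W
  R_cast iron = L/(kA) = 0.00112/(49.4·2.92) = 7.764×10^-6 K/W
  R_conv,out = 1/(hA) = 1/(7.06·2.92) = 0.04851 K/W
ΣR = 1.483×10^-4 + 1.154×10^-5 + 0.1978 + 7.764×10^-6 + 0.04851 = 0.2465 K/W
Q = ΔT/ΣR = (503 K − 294 K)/0.2465 = 847.9 W
From the inner boundary to the mineral wool/cast iron interface, ΣR_partial = 0.1980 K/W.
T_interface = T_in − Q·ΣR_partial = 503 K − (847.9)(0.1980) = 335.1 K

T = 335.1 K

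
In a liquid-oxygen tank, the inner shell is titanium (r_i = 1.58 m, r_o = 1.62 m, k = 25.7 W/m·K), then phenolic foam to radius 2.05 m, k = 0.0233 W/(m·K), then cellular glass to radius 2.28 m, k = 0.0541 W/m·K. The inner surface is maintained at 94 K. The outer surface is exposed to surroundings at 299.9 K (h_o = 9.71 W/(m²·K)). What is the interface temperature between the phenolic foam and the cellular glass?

Resistance network (inner→outer):
  R_titanium = (1/1.58 − 1/1.62)/(4πk) = 0.01563/(4π·25.7) = 4.839×10^-5 K/W
  R_phenolic foam = (1/1.62 − 1/2.05)/(4πk) = 0.1295/(4π·0.0233) = 0.4422 K/W
  R_cellular glass = (1/2.05 − 1/2.28)/(4πk) = 0.04921/(4π·0.0541) = 0.07238 K/W
  R_conv,out = 1/(4πr²h) = 1/(4π·2.28²·9.71) = 0.001577 K/W
ΣR = 4.839×10^-5 + 0.4422 + 0.07238 + 0.001577 = 0.5162 K/W
Q = ΔT/ΣR = (94 K − 299.9 K)/0.5162 = -398.9 W
From the inner boundary to the phenolic foam/cellular glass interface, ΣR_partial = 0.4422 K/W.
T_interface = T_in − Q·ΣR_partial = 94 K − (-398.9)(0.4422) = 270.4 K

T = 270.4 K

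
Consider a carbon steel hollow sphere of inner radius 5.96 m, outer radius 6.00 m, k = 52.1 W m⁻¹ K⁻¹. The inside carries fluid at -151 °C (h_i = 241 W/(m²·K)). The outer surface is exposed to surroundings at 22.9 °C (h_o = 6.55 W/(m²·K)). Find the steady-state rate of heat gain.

Q = 499 kW

Series thermal resistances, inner to outer:
  R_conv,in = 1/(4πr²h) = 1/(4π·5.96²·241) = 9.296×10^-6 K/W
  R_carbon steel = (1/5.96 − 1/6.00)/(4πk) = 0.001119/(4π·52.1) = 1.708×10^-6 K/W
  R_conv,out = 1/(4πr²h) = 1/(4π·6.00²·6.55) = 3.375×10^-4 K/W
ΣR = 9.296×10^-6 + 1.708×10^-6 + 3.375×10^-4 = 3.485×10^-4 K/W
Q = ΔT/ΣR = (-151 °C − 22.9 °C)/3.485×10^-4 = -4.99×10^5 W
(Negative Q ⇒ heat flows inward; heat gain = 4.99×10^5 W.)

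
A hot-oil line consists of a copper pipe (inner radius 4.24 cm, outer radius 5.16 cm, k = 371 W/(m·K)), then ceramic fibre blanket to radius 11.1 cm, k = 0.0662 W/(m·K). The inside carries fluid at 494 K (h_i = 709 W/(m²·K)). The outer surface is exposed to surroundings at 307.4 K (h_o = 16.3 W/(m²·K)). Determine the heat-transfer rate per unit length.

Q' = 96.4 W/m

Series thermal resistances, inner to outer:
  R'_conv,in = 1/(2πr h) = 1/(2π·0.0424·709) = 0.005294 m·K/W
  R'_copper = ln(0.0516/0.0424)/(2πk) = 0.1964/(2π·371) = 8.424×10^-5 m·K/W
  R'_ceramic fibre blanket = ln(0.111/0.0516)/(2πk) = 0.7660/(2π·0.0662) = 1.842 m·K/W
  R'_conv,out = 1/(2πr h) = 1/(2π·0.111·16.3) = 0.08796 m·K/W
ΣR = 0.005294 + 8.424×10^-5 + 1.842 + 0.08796 = 1.935 m·K/W
Q' = ΔT/ΣR = (494 K − 307.4 K)/1.935 = 96.4 W/m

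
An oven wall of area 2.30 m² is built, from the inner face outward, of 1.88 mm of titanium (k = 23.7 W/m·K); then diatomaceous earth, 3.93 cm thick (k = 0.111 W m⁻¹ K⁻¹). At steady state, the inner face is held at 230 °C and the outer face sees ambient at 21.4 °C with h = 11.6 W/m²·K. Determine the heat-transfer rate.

Series thermal resistances, inner to outer:
  R_titanium = L/(kA) = 0.00188/(23.7·2.30) = 3.449×10^-5 K/W
  R_diatomaceous earth = L/(kA) = 0.0393/(0.111·2.30) = 0.1539 K/W
  R_conv,out = 1/(hA) = 1/(11.6·2.30) = 0.03748 K/W
ΣR = 3.449×10^-5 + 0.1539 + 0.03748 = 0.1914 K/W
Q = ΔT/ΣR = (230 °C − 21.4 °C)/0.1914 = 1090 W

Q = 1090 W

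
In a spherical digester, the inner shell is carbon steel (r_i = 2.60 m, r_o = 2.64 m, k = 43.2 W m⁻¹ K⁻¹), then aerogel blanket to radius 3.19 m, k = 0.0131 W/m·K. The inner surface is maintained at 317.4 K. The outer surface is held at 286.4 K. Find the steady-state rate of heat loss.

Treat each layer as a resistance in series:
  R_carbon steel = (1/2.60 − 1/2.64)/(4πk) = 0.005828/(4π·43.2) = 1.073×10^-5 K/W
  R_aerogel blanket = (1/2.64 − 1/3.19)/(4πk) = 0.06531/(4π·0.0131) = 0.3967 K/W
ΣR = 1.073×10^-5 + 0.3967 = 0.3967 K/W
Q = ΔT/ΣR = (317.4 K − 286.4 K)/0.3967 = 78.1 W

Q = 78.1 W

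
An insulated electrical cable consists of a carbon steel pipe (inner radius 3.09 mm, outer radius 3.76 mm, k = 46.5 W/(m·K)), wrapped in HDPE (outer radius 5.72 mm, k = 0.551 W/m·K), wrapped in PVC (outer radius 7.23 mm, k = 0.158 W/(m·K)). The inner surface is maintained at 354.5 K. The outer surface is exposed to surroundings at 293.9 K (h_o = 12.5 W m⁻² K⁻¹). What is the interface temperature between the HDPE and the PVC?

T = 351.0 K

Resistance network (inner→outer):
  R'_carbon steel = ln(0.00376/0.00309)/(2πk) = 0.1962/(2π·46.5) = 6.717×10^-4 m·K/W
  R'_HDPE = ln(0.00572/0.00376)/(2πk) = 0.4195/(2π·0.551) = 0.1212 m·K/W
  R'_PVC = ln(0.00723/0.00572)/(2πk) = 0.2343/(2π·0.158) = 0.2360 m·K/W
  R'_conv,out = 1/(2πr h) = 1/(2π·0.00723·12.5) = 1.761 m·K/W
ΣR = 6.717×10^-4 + 0.1212 + 0.2360 + 1.761 = 2.119 m·K/W
Q' = ΔT/ΣR = (354.5 K − 293.9 K)/2.119 = 28.60 W/m
From the inner boundary to the HDPE/PVC interface, ΣR_partial = 0.1219 m·K/W.
T_interface = T_in − Q'·ΣR_partial = 354.5 K − (28.60)(0.1219) = 351.0 K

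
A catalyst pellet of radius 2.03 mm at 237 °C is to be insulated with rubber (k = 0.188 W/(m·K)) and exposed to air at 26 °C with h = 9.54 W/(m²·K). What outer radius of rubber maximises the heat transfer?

For a sphere, r_cr = 2k_ins/h = 2·0.188/9.54 = 0.0394 m = 3.94 cm

r_cr = 3.94 cm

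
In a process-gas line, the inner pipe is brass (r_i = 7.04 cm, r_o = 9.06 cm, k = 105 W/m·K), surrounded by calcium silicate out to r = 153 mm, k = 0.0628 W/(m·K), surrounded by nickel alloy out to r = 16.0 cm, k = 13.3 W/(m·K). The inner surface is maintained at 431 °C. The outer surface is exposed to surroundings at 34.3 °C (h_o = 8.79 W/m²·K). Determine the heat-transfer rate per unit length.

Treat each layer as a resistance in series:
  R'_brass = ln(0.0906/0.0704)/(2πk) = 0.2523/(2π·105) = 3.824×10^-4 m·K/W
  R'_calcium silicate = ln(0.153/0.0906)/(2πk) = 0.5240/(2π·0.0628) = 1.328 m·K/W
  R'_nickel alloy = ln(0.160/0.153)/(2πk) = 0.04474/(2π·13.3) = 5.353×10^-4 m·K/W
  R'_conv,out = 1/(2πr h) = 1/(2π·0.160·8.79) = 0.1132 m·K/W
ΣR = 3.824×10^-4 + 1.328 + 5.353×10^-4 + 0.1132 = 1.442 m·K/W
Q' = ΔT/ΣR = (431 °C − 34.3 °C)/1.442 = 275 W/m

Q' = 275 W/m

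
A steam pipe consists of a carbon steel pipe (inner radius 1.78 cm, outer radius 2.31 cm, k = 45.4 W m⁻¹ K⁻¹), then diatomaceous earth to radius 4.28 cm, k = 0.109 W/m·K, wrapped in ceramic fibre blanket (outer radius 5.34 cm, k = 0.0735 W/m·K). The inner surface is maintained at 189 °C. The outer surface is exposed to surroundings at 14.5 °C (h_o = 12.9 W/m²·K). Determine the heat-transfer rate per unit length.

Q' = 108 W/m

Treat each layer as a resistance in series:
  R'_carbon steel = ln(0.0231/0.0178)/(2πk) = 0.2606/(2π·45.4) = 9.137×10^-4 m·K/W
  R'_diatomaceous earth = ln(0.0428/0.0231)/(2πk) = 0.6167/(2π·0.109) = 0.9005 m·K/W
  R'_ceramic fibre blanket = ln(0.0534/0.0428)/(2πk) = 0.2213/(2π·0.0735) = 0.4791 m·K/W
  R'_conv,out = 1/(2πr h) = 1/(2π·0.0534·12.9) = 0.2310 m·K/W
ΣR = 9.137×10^-4 + 0.9005 + 0.4791 + 0.2310 = 1.612 m·K/W
Q' = ΔT/ΣR = (189 °C − 14.5 °C)/1.612 = 108 W/m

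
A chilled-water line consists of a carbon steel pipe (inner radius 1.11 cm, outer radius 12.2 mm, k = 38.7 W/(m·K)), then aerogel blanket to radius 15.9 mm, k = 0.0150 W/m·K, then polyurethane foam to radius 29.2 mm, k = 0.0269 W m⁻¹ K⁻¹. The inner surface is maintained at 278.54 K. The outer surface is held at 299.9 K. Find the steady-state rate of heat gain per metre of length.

Q' = 3.33 W/m

Resistance network (inner→outer):
  R'_carbon steel = ln(0.0122/0.0111)/(2πk) = 0.09449/(2π·38.7) = 3.886×10^-4 m·K/W
  R'_aerogel blanket = ln(0.0159/0.0122)/(2πk) = 0.2649/(2π·0.0150) = 2.810 m·K/W
  R'_polyurethane foam = ln(0.0292/0.0159)/(2πk) = 0.6078/(2π·0.0269) = 3.596 m·K/W
ΣR = 3.886×10^-4 + 2.810 + 3.596 = 6.406 m·K/W
Q' = ΔT/ΣR = (278.54 K − 299.9 K)/6.406 = -3.33 W/m
(Negative Q' ⇒ heat flows inward; heat gain = 3.33 W/m.)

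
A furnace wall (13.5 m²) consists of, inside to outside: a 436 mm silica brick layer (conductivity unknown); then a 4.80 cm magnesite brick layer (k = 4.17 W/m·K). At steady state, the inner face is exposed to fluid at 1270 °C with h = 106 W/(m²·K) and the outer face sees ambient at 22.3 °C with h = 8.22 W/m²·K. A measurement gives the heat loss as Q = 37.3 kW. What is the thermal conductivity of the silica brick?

ΣR = ΔT/Q = |1270 − 22.3|/37300 = 0.03345 K/W
Known resistances:
  R_conv,in = 1/(hA) = 1/(106·13.5) = 6.988×10^-4 K/W
  R_magnesite brick = L/(kA) = 0.0480/(4.17·13.5) = 8.527×10^-4 K/W
  R_conv,out = 1/(hA) = 1/(8.22·13.5) = 0.009011 K/W
R_silica brick = ΣR − ΣR_known = 0.03345 − 0.01056 = 0.02289 K/W
L/(kA) = 0.02289 ⇒ k = 0.436/(0.02289·13.5) = 1.41 W/m·K

k = 1.41 W/m·K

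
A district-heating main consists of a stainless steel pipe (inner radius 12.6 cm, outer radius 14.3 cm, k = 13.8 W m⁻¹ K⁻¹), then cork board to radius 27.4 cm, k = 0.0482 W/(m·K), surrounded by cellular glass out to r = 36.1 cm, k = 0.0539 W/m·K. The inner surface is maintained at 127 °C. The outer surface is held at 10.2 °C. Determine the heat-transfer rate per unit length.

Q' = 39.4 W/m

Resistance network (inner→outer):
  R'_stainless steel = ln(0.143/0.126)/(2πk) = 0.1266/(2π·13.8) = 0.001460 m·K/W
  R'_cork board = ln(0.274/0.143)/(2πk) = 0.6503/(2π·0.0482) = 2.147 m·K/W
  R'_cellular glass = ln(0.361/0.274)/(2πk) = 0.2757/(2π·0.0539) = 0.8142 m·K/W
ΣR = 0.001460 + 2.147 + 0.8142 = 2.963 m·K/W
Q' = ΔT/ΣR = (127 °C − 10.2 °C)/2.963 = 39.4 W/m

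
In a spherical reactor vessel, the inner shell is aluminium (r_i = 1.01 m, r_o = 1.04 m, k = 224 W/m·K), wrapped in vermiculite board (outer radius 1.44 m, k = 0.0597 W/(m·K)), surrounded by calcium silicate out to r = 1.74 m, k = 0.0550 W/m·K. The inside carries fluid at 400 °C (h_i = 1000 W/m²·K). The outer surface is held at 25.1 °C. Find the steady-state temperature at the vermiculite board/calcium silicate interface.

Series thermal resistances, inner to outer:
  R_conv,in = 1/(4πr²h) = 1/(4π·1.01²·1000) = 7.801×10^-5 K/W
  R_aluminium = (1/1.01 − 1/1.04)/(4πk) = 0.02856/(4π·224) = 1.015×10^-5 K/W
  R_vermiculite board = (1/1.04 − 1/1.44)/(4πk) = 0.2671/(4π·0.0597) = 0.3560 K/W
  R_calcium silicate = (1/1.44 − 1/1.74)/(4πk) = 0.1197/(4π·0.0550) = 0.1732 K/W
ΣR = 7.801×10^-5 + 1.015×10^-5 + 0.3560 + 0.1732 = 0.5293 K/W
Q = ΔT/ΣR = (400 °C − 25.1 °C)/0.5293 = 708.3 W
From the inner boundary to the vermiculite board/calcium silicate interface, ΣR_partial = 0.3561 K/W.
T_interface = T_in − Q·ΣR_partial = 400 °C − (708.3)(0.3561) = 148 °C

T = 148 °C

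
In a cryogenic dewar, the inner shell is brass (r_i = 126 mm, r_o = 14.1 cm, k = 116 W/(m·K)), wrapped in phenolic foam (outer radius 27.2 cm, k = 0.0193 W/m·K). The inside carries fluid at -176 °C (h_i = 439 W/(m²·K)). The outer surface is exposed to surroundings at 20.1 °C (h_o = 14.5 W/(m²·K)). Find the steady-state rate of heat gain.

Treat each layer as a resistance in series:
  R_conv,in = 1/(4πr²h) = 1/(4π·0.126²·439) = 0.01142 K/W
  R_brass = (1/0.126 − 1/0.141)/(4πk) = 0.8443/(4π·116) = 5.792×10^-4 K/W
  R_phenolic foam = (1/0.141 − 1/0.272)/(4πk) = 3.416/(4π·0.0193) = 14.08 K/W
  R_conv,out = 1/(4πr²h) = 1/(4π·0.272²·14.5) = 0.07418 K/W
ΣR = 0.01142 + 5.792×10^-4 + 14.08 + 0.07418 = 14.17 K/W
Q = ΔT/ΣR = (-176 °C − 20.1 °C)/14.17 = -13.8 W
(Negative Q ⇒ heat flows inward; heat gain = 13.8 W.)

Q = 13.8 W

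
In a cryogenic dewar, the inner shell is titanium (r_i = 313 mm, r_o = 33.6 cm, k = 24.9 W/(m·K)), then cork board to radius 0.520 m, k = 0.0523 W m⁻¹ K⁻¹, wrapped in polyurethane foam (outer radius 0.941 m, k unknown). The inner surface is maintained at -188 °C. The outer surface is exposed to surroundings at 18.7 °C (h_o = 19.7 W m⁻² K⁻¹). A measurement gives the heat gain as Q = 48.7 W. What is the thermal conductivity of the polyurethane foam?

ΣR = ΔT/Q = |-188 − 18.7|/48.7 = 4.244 K/W
Known resistances:
  R_titanium = (1/0.313 − 1/0.336)/(4πk) = 0.2187/(4π·24.9) = 6.989×10^-4 K/W
  R_cork board = (1/0.336 − 1/0.520)/(4πk) = 1.053/(4π·0.0523) = 1.602 K/W
  R_conv,out = 1/(4πr²h) = 1/(4π·0.941²·19.7) = 0.004562 K/W
R_polyurethane foam = ΣR − ΣR_known = 4.244 − 1.607 = 2.637 K/W
(1/r₁−1/r₂)/(4πk) = 2.637 ⇒ k = 0.8604/(4π·2.637) = 0.0260 W/m·K

k = 0.0260 W/m·K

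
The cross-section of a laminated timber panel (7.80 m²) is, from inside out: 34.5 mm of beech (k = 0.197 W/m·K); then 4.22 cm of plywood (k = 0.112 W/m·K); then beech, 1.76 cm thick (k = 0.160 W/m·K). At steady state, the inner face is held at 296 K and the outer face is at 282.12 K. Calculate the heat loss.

Treat each layer as a resistance in series:
  R_beech = L/(kA) = 0.0345/(0.197·7.80) = 0.02245 K/W
  R_plywood = L/(kA) = 0.0422/(0.112·7.80) = 0.04831 K/W
  R_beech = L/(kA) = 0.0176/(0.160·7.80) = 0.01410 K/W
ΣR = 0.02245 + 0.04831 + 0.01410 = 0.08486 K/W
Q = ΔT/ΣR = (296 K − 282.12 K)/0.08486 = 164 W

Q = 164 W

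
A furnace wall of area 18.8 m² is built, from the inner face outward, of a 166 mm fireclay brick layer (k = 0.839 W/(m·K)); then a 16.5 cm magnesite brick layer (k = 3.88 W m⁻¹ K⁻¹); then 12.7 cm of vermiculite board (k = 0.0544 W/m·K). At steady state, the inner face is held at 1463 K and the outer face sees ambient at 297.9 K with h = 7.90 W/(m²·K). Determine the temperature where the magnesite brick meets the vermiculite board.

Resistance network (inner→outer):
  R_fireclay brick = L/(kA) = 0.166/(0.839·18.8) = 0.01052 K/W
  R_magnesite brick = L/(kA) = 0.165/(3.88·18.8) = 0.002262 K/W
  R_vermiculite board = L/(kA) = 0.127/(0.0544·18.8) = 0.1242 K/W
  R_conv,out = 1/(hA) = 1/(7.90·18.8) = 0.006733 K/W
ΣR = 0.01052 + 0.002262 + 0.1242 + 0.006733 = 0.1437 K/W
Q = ΔT/ΣR = (1463 K − 297.9 K)/0.1437 = 8108 W
From the inner boundary to the magnesite brick/vermiculite board interface, ΣR_partial = 0.01278 K/W.
T_interface = T_in − Q·ΣR_partial = 1463 K − (8108)(0.01278) = 1359 K

T = 1359 K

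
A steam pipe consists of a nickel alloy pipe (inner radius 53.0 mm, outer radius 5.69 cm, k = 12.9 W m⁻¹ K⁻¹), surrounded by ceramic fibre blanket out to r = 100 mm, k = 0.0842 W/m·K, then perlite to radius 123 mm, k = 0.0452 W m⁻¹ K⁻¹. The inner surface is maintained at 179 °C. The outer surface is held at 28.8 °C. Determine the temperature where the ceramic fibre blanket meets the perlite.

Resistance network (inner→outer):
  R'_nickel alloy = ln(0.0569/0.0530)/(2πk) = 0.07100/(2π·12.9) = 8.760×10^-4 m·K/W
  R'_ceramic fibre blanket = ln(0.100/0.0569)/(2πk) = 0.5639/(2π·0.0842) = 1.066 m·K/W
  R'_perlite = ln(0.123/0.100)/(2πk) = 0.2070/(2π·0.0452) = 0.7289 m·K/W
ΣR = 8.760×10^-4 + 1.066 + 0.7289 = 1.796 m·K/W
Q' = ΔT/ΣR = (179 °C − 28.8 °C)/1.796 = 83.63 W/m
From the inner boundary to the ceramic fibre blanket/perlite interface, ΣR_partial = 1.067 m·K/W.
T_interface = T_in − Q'·ΣR_partial = 179 °C − (83.63)(1.067) = 89.8 °C

T = 89.8 °C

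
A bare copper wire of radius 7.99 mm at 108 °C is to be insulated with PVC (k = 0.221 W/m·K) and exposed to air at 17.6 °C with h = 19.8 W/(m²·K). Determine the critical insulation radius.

For a cylinder, r_cr = k_ins/h = 0.221/19.8 = 0.0112 m = 1.12 cm

r_cr = 1.12 cm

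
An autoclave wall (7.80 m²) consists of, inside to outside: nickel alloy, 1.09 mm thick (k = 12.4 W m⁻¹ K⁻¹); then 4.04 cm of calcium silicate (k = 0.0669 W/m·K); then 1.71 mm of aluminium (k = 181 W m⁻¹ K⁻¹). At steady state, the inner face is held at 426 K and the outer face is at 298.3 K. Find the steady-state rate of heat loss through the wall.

Resistance network (inner→outer):
  R_nickel alloy = L/(kA) = 0.00109/(12.4·7.80) = 1.127×10^-5 K/W
  R_calcium silicate = L/(kA) = 0.0404/(0.0669·7.80) = 0.07742 K/W
  R_aluminium = L/(kA) = 0.00171/(181·7.80) = 1.211×10^-6 K/W
ΣR = 1.127×10^-5 + 0.07742 + 1.211×10^-6 = 0.07743 K/W
Q = ΔT/ΣR = (426 K − 298.3 K)/0.07743 = 1650 W

Q = 1650 W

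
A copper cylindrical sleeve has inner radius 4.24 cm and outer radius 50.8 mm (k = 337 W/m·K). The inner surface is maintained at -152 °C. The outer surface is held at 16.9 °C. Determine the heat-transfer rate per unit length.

Q' = 2πk·ΔT/ln(r₂/r₁) = 2π × 337 × 168.9 / ln(0.0508/0.0424) = 1.98×10^6 W/m

Q' = 1.98×10^6 W/m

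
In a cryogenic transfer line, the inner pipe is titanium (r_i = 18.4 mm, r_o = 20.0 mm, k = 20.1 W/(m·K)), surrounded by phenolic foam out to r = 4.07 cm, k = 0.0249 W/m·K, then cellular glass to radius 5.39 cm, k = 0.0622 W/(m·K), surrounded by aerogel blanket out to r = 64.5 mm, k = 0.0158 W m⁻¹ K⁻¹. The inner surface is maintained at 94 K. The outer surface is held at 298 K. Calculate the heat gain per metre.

Treat each layer as a resistance in series:
  R'_titanium = ln(0.0200/0.0184)/(2πk) = 0.08338/(2π·20.1) = 6.602×10^-4 m·K/W
  R'_phenolic foam = ln(0.0407/0.0200)/(2πk) = 0.7105/(2π·0.0249) = 4.541 m·K/W
  R'_cellular glass = ln(0.0539/0.0407)/(2πk) = 0.2809/(2π·0.0622) = 0.7188 m·K/W
  R'_aerogel blanket = ln(0.0645/0.0539)/(2πk) = 0.1795/(2π·0.0158) = 1.808 m·K/W
ΣR = 6.602×10^-4 + 4.541 + 0.7188 + 1.808 = 7.068 m·K/W
Q' = ΔT/ΣR = (94 K − 298 K)/7.068 = -28.9 W/m
(Negative Q' ⇒ heat flows inward; heat gain = 28.9 W/m.)

Q' = 28.9 W/m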